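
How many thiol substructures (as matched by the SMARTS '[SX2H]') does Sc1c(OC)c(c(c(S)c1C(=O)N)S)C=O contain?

[SX2H] is the SMARTS for a thiol: an aliphatic sulfur with two connections, one being H.
The molecule carries 3 separate instances of a thiol (-SH) meeting every constraint; each maps to a distinct set of atoms, giving 3 matches.

3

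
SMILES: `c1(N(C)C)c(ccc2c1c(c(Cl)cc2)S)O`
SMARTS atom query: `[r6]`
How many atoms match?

10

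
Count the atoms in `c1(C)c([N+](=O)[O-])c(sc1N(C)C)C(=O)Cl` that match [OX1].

3

The query [OX1] means: aliphatic oxygen with one total connection — typically a carbonyl =O or an oxide.
Check the 15 heavy atoms by environment: 1× s (aromatic, X2) → no; 4× c (aromatic, X3) → no; 1× C (X3) → no; 2× O (X1) → match; 1× Cl (X1) → no; 1× N (X3) → no; 3× C (X4) → no; 1× N (charge +1, X3) → no; 1× O (charge -1, X1) → match.
Summing the matching environments: 2 + 1 = 3 matching atoms.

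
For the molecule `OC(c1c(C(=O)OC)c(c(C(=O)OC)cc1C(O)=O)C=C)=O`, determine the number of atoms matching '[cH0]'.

5

Check the 22 heavy atoms by environment: 5× c (aromatic, H0) → match; 1× c (aromatic, H1) → no; 1× C (H1) → no; 1× C (H2) → no; 4× C (H0) → no; 6× O (H0) → no; 2× C (H3) → no; 2× O (H1) → no.
That gives 5 matching atoms.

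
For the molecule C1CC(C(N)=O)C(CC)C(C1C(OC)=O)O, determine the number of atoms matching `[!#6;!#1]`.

5

The query [!#6;!#1] means: not carbon and not hydrogen — any heteroatom.
Check the 16 heavy atoms by environment: 11× C → no; 4× O → match; 1× N → match.
Summing the matching environments: 4 + 1 = 5 matching atoms.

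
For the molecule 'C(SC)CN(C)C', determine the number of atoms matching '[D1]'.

3

Check the 7 heavy atoms by environment: 2× C (D2) → no; 1× S (D2) → no; 3× C (D1) → match; 1× N (D3) → no.
That gives 3 matching atoms.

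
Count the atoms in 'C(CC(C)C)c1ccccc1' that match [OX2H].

0

The query [OX2H] means: aliphatic oxygen with two connections, one of which is H — an -OH oxygen.
Check the 11 heavy atoms by environment: 2× C (H2, X4) → no; 1× C (H1, X4) → no; 2× C (H3, X4) → no; 1× c (aromatic, H0, X3) → no; 5× c (aromatic, H1, X3) → no.
No environment satisfies the query, so 0 matching atoms.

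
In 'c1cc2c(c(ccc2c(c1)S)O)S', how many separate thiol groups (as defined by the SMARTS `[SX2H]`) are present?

2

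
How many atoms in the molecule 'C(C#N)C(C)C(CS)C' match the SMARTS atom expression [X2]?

2

Check the 9 heavy atoms by environment: 6× C (X4) → no; 1× S (X2) → match; 1× C (X2) → match; 1× N (X1) → no.
Summing the matching environments: 1 + 1 = 2 matching atoms.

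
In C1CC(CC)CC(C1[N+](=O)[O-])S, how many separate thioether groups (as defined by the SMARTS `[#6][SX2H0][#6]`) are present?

[#6][SX2H0][#6] is the SMARTS for a thioether: an aliphatic sulfur bridging two carbons with no H on the sulfur.
The molecule has a thiol (-SH), but the sulfur has H1, not H0 bridging two carbons; nothing else fits, so there are 0 matches.

0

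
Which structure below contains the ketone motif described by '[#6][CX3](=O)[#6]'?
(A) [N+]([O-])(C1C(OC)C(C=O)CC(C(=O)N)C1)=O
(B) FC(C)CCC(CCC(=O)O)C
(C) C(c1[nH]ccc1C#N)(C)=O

[#6][CX3](=O)[#6] describes a carbonyl carbon (no H) flanked by two carbons (a ketone).
(A) has an aldehyde (-CHO) but the carbonyl carbon has H1, so it is not flanked by two carbons.
(B) has a carboxylic acid group (-C(=O)OH) but one neighbour of the carbonyl carbon is O, not C.
(C) contains an acetyl/ketone group (-C(=O)CH3), which satisfies every atom and bond constraint.
So the answer is (C).

C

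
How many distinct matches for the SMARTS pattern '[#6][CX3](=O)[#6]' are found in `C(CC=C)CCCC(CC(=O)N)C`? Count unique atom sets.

0

[#6][CX3](=O)[#6] is the SMARTS for a ketone: a carbonyl carbon (no H) flanked by two carbons.
The molecule has a primary amide (-C(=O)NH2), but one neighbour of the carbonyl carbon is N, not C; nothing else fits, so there are 0 matches.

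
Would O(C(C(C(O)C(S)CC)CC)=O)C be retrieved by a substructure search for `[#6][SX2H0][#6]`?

No

The pattern [#6][SX2H0][#6] describes an aliphatic sulfur bridging two carbons with no H on the sulfur — a thioether.
The closest candidate here is a thiol (-SH), but the sulfur has H1, not H0 bridging two carbons. No other fragment satisfies the full query, so there is no match.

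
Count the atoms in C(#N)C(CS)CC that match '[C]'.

5

The query [C] means: uppercase C matches aliphatic (non-aromatic) carbon only.
Check the 7 heavy atoms by environment: 5× C → match; 1× N → no; 1× S → no.
That gives 5 matching atoms.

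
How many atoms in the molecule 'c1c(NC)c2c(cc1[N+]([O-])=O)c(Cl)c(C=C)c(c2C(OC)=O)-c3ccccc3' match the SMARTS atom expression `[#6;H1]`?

The query [#6;H1] means: any carbon bearing exactly one hydrogen.
Check the 28 heavy atoms by environment: 9× c (aromatic, H0) → no; 7× c (aromatic, H1) → match; 1× N (H1) → no; 2× C (H3) → no; 1× C (H0) → no; 3× O (H0) → no; 1× C (H1) → match; 1× C (H2) → no; 1× N (charge +1, H0) → no; 1× O (charge -1, H0) → no; 1× Cl (H0) → no.
Summing the matching environments: 7 + 1 = 8 matching atoms.

8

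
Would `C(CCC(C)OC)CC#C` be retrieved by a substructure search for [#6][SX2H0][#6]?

No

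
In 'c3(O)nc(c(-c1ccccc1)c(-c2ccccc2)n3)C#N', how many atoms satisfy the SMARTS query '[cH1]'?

The query [cH1] means: aromatic carbon bearing exactly one hydrogen.
Check the 21 heavy atoms by environment: 2× n (aromatic, H0) → no; 6× c (aromatic, H0) → no; 1× C (H0) → no; 1× N (H0) → no; 10× c (aromatic, H1) → match; 1× O (H1) → no.
That gives 10 matching atoms.

10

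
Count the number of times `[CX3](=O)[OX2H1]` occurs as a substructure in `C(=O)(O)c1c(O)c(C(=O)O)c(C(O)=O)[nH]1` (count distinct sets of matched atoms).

3

[CX3](=O)[OX2H1] is the SMARTS for a carboxylic acid: an sp2 carbon double-bonded to O and single-bonded to an -OH oxygen.
The molecule carries 3 separate instances of a carboxylic acid group (-C(=O)OH) meeting every constraint; each maps to a distinct set of atoms, giving 3 matches.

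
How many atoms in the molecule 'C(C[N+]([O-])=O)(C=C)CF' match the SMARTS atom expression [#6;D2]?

The query [#6;D2] means: any carbon bonded to exactly two heavy atoms.
Check the 9 heavy atoms by environment: 3× C (D2) → match; 1× C (D3) → no; 1× N (charge +1, D3) → no; 1× O (charge -1, D1) → no; 1× O (D1) → no; 1× C (D1) → no; 1× F (D1) → no.
That gives 3 matching atoms.

3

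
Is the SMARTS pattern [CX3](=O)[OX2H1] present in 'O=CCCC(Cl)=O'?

No

The pattern [CX3](=O)[OX2H1] describes an sp2 carbon double-bonded to O and single-bonded to an -OH oxygen — a carboxylic acid.
The closest candidate here is an acyl chloride (-C(=O)Cl), but the carbonyl is bonded to Cl, not to an -OH oxygen. No other fragment satisfies the full query, so there is no match.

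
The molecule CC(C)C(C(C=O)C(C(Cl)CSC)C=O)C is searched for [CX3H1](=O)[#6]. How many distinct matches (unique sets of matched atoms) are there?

[CX3H1](=O)[#6] is the SMARTS for an aldehyde: an sp2 carbon with one H, double-bonded to O and single-bonded to carbon.
The molecule carries 2 separate instances of an aldehyde (-CHO) meeting every constraint; each maps to a distinct set of atoms, giving 2 matches.

2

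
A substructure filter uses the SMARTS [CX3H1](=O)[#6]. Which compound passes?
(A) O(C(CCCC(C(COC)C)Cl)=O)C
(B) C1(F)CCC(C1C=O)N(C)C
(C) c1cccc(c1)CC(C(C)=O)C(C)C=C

[CX3H1](=O)[#6] describes an sp2 carbon with one H, double-bonded to O and single-bonded to carbon (an aldehyde).
(A) has a methyl-ester group (-C(=O)OCH3) but the carbonyl carbon has H0, not H1.
(B) contains an aldehyde (-CHO), which satisfies every atom and bond constraint.
(C) has an acetyl/ketone group (-C(=O)CH3) but the carbonyl carbon has H0 (two carbon neighbours), not H1.
So the answer is (B).

B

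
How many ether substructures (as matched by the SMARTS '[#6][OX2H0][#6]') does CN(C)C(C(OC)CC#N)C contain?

[#6][OX2H0][#6] is the SMARTS for an ether: an aliphatic oxygen bridging two carbons with no H on the oxygen.
Exactly one fragment in the molecule meets all constraints, giving 1 match.

1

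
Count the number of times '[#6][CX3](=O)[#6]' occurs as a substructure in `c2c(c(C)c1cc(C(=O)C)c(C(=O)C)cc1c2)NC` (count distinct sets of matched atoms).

[#6][CX3](=O)[#6] is the SMARTS for a ketone: a carbonyl carbon (no H) flanked by two carbons.
The molecule carries 2 separate instances of an acetyl/ketone group (-C(=O)CH3) meeting every constraint; each maps to a distinct set of atoms, giving 2 matches.

2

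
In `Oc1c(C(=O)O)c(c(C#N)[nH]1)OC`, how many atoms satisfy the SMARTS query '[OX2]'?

The query [OX2] means: aliphatic oxygen with two total connections — ether, hydroxyl, or ester single-bond O.
Check the 13 heavy atoms by environment: 1× n (aromatic, X3) → no; 4× c (aromatic, X3) → no; 3× O (X2) → match; 1× C (X4) → no; 1× C (X2) → no; 1× N (X1) → no; 1× C (X3) → no; 1× O (X1) → no.
That gives 3 matching atoms.

3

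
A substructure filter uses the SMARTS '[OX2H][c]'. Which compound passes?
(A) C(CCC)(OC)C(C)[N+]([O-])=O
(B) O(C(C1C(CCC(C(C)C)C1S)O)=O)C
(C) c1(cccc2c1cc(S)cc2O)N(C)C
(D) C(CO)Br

C

[OX2H][c] describes a hydroxyl oxygen attached to an aromatic carbon (a phenol).
(A) has a methoxy ether (-OCH3) but the oxygen has H0, not H1.
(B) has a hydroxyl group (-OH) but the -OH is on an aliphatic carbon, not an aromatic c.
(C) contains a hydroxyl group (-OH), which satisfies every atom and bond constraint.
(D) has a hydroxyl group (-OH) but the -OH is on an aliphatic carbon, not an aromatic c.
So the answer is (C).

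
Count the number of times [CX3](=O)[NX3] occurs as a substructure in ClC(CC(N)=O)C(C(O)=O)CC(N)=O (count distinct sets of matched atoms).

2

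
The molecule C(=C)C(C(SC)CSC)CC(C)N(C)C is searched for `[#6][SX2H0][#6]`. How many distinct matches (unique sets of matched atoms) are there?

2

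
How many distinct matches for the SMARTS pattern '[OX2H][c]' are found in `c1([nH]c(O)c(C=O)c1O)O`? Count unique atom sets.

3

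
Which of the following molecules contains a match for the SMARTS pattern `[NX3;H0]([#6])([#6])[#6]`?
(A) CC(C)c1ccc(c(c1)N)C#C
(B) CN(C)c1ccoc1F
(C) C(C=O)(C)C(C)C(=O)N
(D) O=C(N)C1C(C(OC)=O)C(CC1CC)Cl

B

[NX3;H0]([#6])([#6])[#6] describes a trivalent nitrogen with no H, bonded to three carbons (a tertiary amine).
(A) has a primary amino group (-NH2) but the nitrogen has H2, not H0 with three carbons.
(B) contains a dimethylamino group (-N(CH3)2), which satisfies every atom and bond constraint.
(C) has a primary amide (-C(=O)NH2) but the amide nitrogen has H2 and only one carbon neighbour.
(D) has a primary amide (-C(=O)NH2) but the amide nitrogen has H2 and only one carbon neighbour.
So the answer is (B).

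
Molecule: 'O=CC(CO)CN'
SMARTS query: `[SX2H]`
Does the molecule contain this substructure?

No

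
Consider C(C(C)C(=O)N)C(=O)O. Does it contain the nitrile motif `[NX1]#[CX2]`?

The pattern [NX1]#[CX2] describes a nitrogen triple-bonded to a two-connected carbon — a nitrile.
The closest candidate here is a primary amide (-C(=O)NH2), but the nitrogen is NX3, not NX1. No other fragment satisfies the full query, so there is no match.

No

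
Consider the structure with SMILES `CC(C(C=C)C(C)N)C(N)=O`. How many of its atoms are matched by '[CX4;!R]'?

5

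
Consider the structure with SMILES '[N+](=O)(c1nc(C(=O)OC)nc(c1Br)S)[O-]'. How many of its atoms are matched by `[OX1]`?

3

The query [OX1] means: aliphatic oxygen with one total connection — typically a carbonyl =O or an oxide.
Check the 15 heavy atoms by environment: 2× n (aromatic, X2) → no; 4× c (aromatic, X3) → no; 1× C (X3) → no; 2× O (X1) → match; 1× O (X2) → no; 1× C (X4) → no; 1× N (charge +1, X3) → no; 1× O (charge -1, X1) → match; 1× S (X2) → no; 1× Br (X1) → no.
Summing the matching environments: 2 + 1 = 3 matching atoms.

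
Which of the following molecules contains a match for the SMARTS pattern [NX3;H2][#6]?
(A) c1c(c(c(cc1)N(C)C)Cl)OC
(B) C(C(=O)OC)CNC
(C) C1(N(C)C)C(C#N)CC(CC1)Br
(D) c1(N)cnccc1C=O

[NX3;H2][#6] describes a trivalent nitrogen with two H attached to carbon (a primary amine).
(A) has a dimethylamino group (-N(CH3)2) but the nitrogen has H0, not H2.
(B) has an N-methylamino group (-NHCH3) but the nitrogen bears two carbons and only one H (H1), not H2.
(C) has a nitrile (-C#N) but the nitrogen is NX1 (triple-bonded), not NX3 with two H.
(D) contains a primary amino group (-NH2), which satisfies every atom and bond constraint.
So the answer is (D).

D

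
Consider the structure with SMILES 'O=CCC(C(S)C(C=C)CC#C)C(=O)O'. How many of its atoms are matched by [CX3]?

4

Check the 15 heavy atoms by environment: 5× C (X4) → no; 4× C (X3) → match; 2× O (X1) → no; 1× O (X2) → no; 2× C (X2) → no; 1× S (X2) → no.
That gives 4 matching atoms.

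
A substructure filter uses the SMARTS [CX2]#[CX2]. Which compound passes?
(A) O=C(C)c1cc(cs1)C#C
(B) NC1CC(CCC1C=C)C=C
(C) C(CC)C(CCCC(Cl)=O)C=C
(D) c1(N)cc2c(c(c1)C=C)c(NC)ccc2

A

[CX2]#[CX2] describes a carbon-carbon triple bond (an alkyne).
(A) contains an ethynyl group (-C#CH), which satisfies every atom and bond constraint.
(B) has a vinyl group (-CH=CH2) but the C=C is a double bond; both carbons are CX3, not CX2.
(C) has a vinyl group (-CH=CH2) but the C=C is a double bond; both carbons are CX3, not CX2.
(D) has a vinyl group (-CH=CH2) but the C=C is a double bond; both carbons are CX3, not CX2.
So the answer is (A).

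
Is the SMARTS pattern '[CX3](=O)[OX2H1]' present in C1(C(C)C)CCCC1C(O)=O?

The pattern [CX3](=O)[OX2H1] describes an sp2 carbon double-bonded to O and single-bonded to an -OH oxygen — a carboxylic acid.
The molecule carries a carboxylic acid group (-C(=O)OH), whose atoms satisfy every constraint of the query, so the pattern matches.

Yes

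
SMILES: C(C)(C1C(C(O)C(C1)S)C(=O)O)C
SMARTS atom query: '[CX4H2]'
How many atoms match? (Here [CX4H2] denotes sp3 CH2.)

1

The query [CX4H2] means: sp3 carbon (X4) with exactly two hydrogens.
Check the 13 heavy atoms by environment: 5× C (H1, X4) → no; 1× C (H2, X4) → match; 1× S (H1, X2) → no; 1× C (H0, X3) → no; 1× O (H0, X1) → no; 2× O (H1, X2) → no; 2× C (H3, X4) → no.
That gives 1 matching atom.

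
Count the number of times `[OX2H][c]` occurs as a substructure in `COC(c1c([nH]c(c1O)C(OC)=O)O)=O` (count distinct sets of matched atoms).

2

[OX2H][c] is the SMARTS for a phenol: a hydroxyl oxygen attached to an aromatic carbon.
The molecule carries 2 separate instances of a hydroxyl group (-OH) meeting every constraint; each maps to a distinct set of atoms, giving 2 matches.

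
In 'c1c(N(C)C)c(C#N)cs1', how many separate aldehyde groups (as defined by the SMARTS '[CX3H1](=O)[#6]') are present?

0

[CX3H1](=O)[#6] is the SMARTS for an aldehyde: an sp2 carbon with one H, double-bonded to O and single-bonded to carbon.
No fragment in the molecule satisfies every constraint, giving 0 matches.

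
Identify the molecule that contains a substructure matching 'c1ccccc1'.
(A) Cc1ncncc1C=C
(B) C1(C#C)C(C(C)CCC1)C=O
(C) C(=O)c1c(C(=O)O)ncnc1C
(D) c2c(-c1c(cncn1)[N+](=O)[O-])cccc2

D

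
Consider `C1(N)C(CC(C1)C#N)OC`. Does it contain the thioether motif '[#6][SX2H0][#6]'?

No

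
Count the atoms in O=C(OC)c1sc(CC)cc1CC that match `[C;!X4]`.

The query [C;!X4] means: aliphatic carbon that does not have four total connections.
Check the 13 heavy atoms by environment: 1× s (aromatic, X2) → no; 4× c (aromatic, X3) → no; 1× C (X3) → match; 1× O (X1) → no; 1× O (X2) → no; 5× C (X4) → no.
That gives 1 matching atom.

1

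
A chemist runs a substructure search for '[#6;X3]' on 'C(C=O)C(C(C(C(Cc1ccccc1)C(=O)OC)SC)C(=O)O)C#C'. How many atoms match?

The query [#6;X3] means: any carbon (aromatic or not) with three total connections.
Check the 25 heavy atoms by environment: 8× C (X4) → no; 3× C (X3) → match; 3× O (X1) → no; 2× O (X2) → no; 2× C (X2) → no; 6× c (aromatic, X3) → match; 1× S (X2) → no.
Summing the matching environments: 3 + 6 = 9 matching atoms.

9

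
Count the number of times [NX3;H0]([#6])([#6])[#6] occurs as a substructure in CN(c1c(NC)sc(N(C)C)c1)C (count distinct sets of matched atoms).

[NX3;H0]([#6])([#6])[#6] is the SMARTS for a tertiary amine: a trivalent nitrogen with no H, bonded to three carbons.
The molecule carries 2 separate instances of a dimethylamino group (-N(CH3)2) meeting every constraint; each maps to a distinct set of atoms, giving 2 matches.

2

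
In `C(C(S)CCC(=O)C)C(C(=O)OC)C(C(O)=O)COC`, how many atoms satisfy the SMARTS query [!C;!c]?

7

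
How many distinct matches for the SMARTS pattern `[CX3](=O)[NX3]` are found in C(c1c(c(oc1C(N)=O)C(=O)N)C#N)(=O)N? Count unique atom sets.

3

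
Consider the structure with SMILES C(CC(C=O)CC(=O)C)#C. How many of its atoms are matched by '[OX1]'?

The query [OX1] means: aliphatic oxygen with one total connection — typically a carbonyl =O or an oxide.
Check the 10 heavy atoms by environment: 4× C (X4) → no; 2× C (X2) → no; 2× C (X3) → no; 2× O (X1) → match.
That gives 2 matching atoms.

2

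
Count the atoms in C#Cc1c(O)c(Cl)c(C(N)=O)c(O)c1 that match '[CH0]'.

The query [CH0] means: aliphatic carbon with no attached hydrogen.
Check the 14 heavy atoms by environment: 5× c (aromatic, H0) → no; 1× c (aromatic, H1) → no; 2× C (H0) → match; 1× C (H1) → no; 2× O (H1) → no; 1× O (H0) → no; 1× N (H2) → no; 1× Cl (H0) → no.
That gives 2 matching atoms.

2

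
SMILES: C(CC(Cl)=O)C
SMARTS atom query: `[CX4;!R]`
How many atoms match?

The query [CX4;!R] means: aliphatic carbon with four total connections, not in a ring.
Check the 6 heavy atoms by environment: 3× C (X4, acyclic) → match; 1× C (X3, acyclic) → no; 1× O (X1, acyclic) → no; 1× Cl (X1, acyclic) → no.
That gives 3 matching atoms.

3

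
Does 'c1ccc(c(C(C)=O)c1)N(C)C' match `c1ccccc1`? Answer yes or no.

Yes

The pattern c1ccccc1 describes six aromatic carbons in a ring — a benzene ring.
The required atom environment is present in the molecule, so the pattern matches.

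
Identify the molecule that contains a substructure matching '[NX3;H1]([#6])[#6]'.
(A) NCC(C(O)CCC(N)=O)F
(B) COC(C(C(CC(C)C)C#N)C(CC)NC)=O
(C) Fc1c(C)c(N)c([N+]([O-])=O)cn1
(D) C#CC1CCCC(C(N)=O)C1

B

[NX3;H1]([#6])[#6] describes a trivalent nitrogen with one H, bonded to two carbons (a secondary amine).
(A) has a primary amide (-C(=O)NH2) but the -C(=O)NH2 nitrogen has H2, not H1.
(B) contains an N-methylamino group (-NHCH3), which satisfies every atom and bond constraint.
(C) has a primary amino group (-NH2) but the nitrogen has H2 and only one carbon neighbour.
(D) has a primary amide (-C(=O)NH2) but the -C(=O)NH2 nitrogen has H2, not H1.
So the answer is (B).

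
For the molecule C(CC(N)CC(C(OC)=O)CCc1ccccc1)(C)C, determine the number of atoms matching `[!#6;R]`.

The query [!#6;R] means: non-carbon atom that is part of a ring.
Check the 20 heavy atoms by environment: 11× C (acyclic) → no; 6× c (aromatic, in 6-ring) → no; 1× N (acyclic) → no; 2× O (acyclic) → no.
No environment satisfies the query, so 0 matching atoms.

0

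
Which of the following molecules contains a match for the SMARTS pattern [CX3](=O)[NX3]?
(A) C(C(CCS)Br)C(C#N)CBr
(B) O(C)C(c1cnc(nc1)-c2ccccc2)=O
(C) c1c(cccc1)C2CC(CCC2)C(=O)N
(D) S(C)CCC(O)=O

C

[CX3](=O)[NX3] describes a carbonyl carbon bonded to a trivalent nitrogen (an amide).
(A) has a nitrile (-C#N) but the nitrile N is NX1 (triple-bonded), not NX3.
(B) has a methyl-ester group (-C(=O)OCH3) but the carbonyl is bonded to O, not to an NX3 nitrogen.
(C) contains a primary amide (-C(=O)NH2), which satisfies every atom and bond constraint.
(D) has a carboxylic acid group (-C(=O)OH) but the carbonyl is bonded to O, not to an NX3 nitrogen.
So the answer is (C).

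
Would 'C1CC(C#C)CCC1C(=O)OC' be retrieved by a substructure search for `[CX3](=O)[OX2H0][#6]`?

Yes

The pattern [CX3](=O)[OX2H0][#6] describes a carbonyl carbon bonded to an oxygen that is itself bonded to carbon (no H on that O) — an ester.
The molecule carries a methyl-ester group (-C(=O)OCH3), whose atoms satisfy every constraint of the query, so the pattern matches.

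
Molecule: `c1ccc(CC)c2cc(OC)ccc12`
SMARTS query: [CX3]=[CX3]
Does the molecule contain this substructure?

The pattern [CX3]=[CX3] describes a non-aromatic C=C double bond between two sp2 carbons — an alkene.
The closest candidate here is an ethyl group (-CH2CH3), but its C-C bond is a single bond between CX4 carbons, not CX3=CX3. No other fragment satisfies the full query, so there is no match.

No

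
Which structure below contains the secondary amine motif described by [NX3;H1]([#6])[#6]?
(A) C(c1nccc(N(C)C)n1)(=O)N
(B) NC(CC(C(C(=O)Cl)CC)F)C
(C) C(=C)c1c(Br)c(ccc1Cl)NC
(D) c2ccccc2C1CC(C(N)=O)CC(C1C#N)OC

C

[NX3;H1]([#6])[#6] describes a trivalent nitrogen with one H, bonded to two carbons (a secondary amine).
(A) has a dimethylamino group (-N(CH3)2) but the nitrogen has H0, not H1.
(B) has a primary amino group (-NH2) but the nitrogen has H2 and only one carbon neighbour.
(C) contains an N-methylamino group (-NHCH3), which satisfies every atom and bond constraint.
(D) has a primary amide (-C(=O)NH2) but the -C(=O)NH2 nitrogen has H2, not H1.
So the answer is (C).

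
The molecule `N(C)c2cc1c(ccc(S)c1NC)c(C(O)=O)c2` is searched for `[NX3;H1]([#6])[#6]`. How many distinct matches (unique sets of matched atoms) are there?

2

[NX3;H1]([#6])[#6] is the SMARTS for a secondary amine: a trivalent nitrogen with one H, bonded to two carbons.
The molecule carries 2 separate instances of an N-methylamino group (-NHCH3) meeting every constraint; each maps to a distinct set of atoms, giving 2 matches.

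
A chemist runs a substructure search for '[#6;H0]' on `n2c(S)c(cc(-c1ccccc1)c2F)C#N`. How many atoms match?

6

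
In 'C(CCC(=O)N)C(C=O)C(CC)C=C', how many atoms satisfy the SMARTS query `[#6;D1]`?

2

The query [#6;D1] means: carbon bonded to exactly one heavy atom.
Check the 14 heavy atoms by environment: 2× C (D1) → match; 6× C (D2) → no; 3× C (D3) → no; 2× O (D1) → no; 1× N (D1) → no.
That gives 2 matching atoms.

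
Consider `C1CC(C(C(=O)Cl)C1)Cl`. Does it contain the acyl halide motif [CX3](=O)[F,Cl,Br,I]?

Yes

The pattern [CX3](=O)[F,Cl,Br,I] describes a carbonyl carbon bonded to a halogen — an acyl halide.
The molecule carries an acyl chloride (-C(=O)Cl), whose atoms satisfy every constraint of the query, so the pattern matches.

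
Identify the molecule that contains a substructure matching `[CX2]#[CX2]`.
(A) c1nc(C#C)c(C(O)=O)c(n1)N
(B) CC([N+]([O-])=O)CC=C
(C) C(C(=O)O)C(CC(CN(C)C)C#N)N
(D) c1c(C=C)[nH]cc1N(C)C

[CX2]#[CX2] describes a carbon-carbon triple bond (an alkyne).
(A) contains an ethynyl group (-C#CH), which satisfies every atom and bond constraint.
(B) has a vinyl group (-CH=CH2) but the C=C is a double bond; both carbons are CX3, not CX2.
(C) has a nitrile (-C#N) but the triple bond is C#N, not C#C.
(D) has a vinyl group (-CH=CH2) but the C=C is a double bond; both carbons are CX3, not CX2.
So the answer is (A).

A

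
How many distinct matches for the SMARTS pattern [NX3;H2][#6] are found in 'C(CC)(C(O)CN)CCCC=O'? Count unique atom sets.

1

[NX3;H2][#6] is the SMARTS for a primary amine: a trivalent nitrogen with two H attached to carbon.
Exactly one fragment in the molecule meets all constraints, giving 1 match.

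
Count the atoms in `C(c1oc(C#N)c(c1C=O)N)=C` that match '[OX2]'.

The query [OX2] means: aliphatic oxygen with two total connections — ether, hydroxyl, or ester single-bond O.
Check the 12 heavy atoms by environment: 1× o (aromatic, X2) → no; 4× c (aromatic, X3) → no; 1× C (X2) → no; 1× N (X1) → no; 3× C (X3) → no; 1× O (X1) → no; 1× N (X3) → no.
No environment satisfies the query, so 0 matching atoms.

0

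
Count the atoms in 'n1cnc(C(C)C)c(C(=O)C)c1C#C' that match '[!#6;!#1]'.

3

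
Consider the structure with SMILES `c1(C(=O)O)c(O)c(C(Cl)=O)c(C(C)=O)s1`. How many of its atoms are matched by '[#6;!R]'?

Check the 15 heavy atoms by environment: 1× s (aromatic, in 5-ring) → no; 4× c (aromatic, in 5-ring) → no; 4× C (acyclic) → match; 5× O (acyclic) → no; 1× Cl (acyclic) → no.
That gives 4 matching atoms.

4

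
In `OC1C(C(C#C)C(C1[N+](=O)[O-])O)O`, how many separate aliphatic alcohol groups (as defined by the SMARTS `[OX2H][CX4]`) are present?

[OX2H][CX4] is the SMARTS for an aliphatic alcohol: a hydroxyl oxygen bound to an sp3 (X4) carbon.
The molecule carries 3 separate instances of a hydroxyl group (-OH) meeting every constraint; each maps to a distinct set of atoms, giving 3 matches.

3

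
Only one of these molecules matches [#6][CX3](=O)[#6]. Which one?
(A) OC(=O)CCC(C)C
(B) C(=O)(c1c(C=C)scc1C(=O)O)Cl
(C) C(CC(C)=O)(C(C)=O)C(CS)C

[#6][CX3](=O)[#6] describes a carbonyl carbon (no H) flanked by two carbons (a ketone).
(A) has a carboxylic acid group (-C(=O)OH) but one neighbour of the carbonyl carbon is O, not C.
(B) has a carboxylic acid group (-C(=O)OH) but one neighbour of the carbonyl carbon is O, not C.
(C) contains an acetyl/ketone group (-C(=O)CH3), which satisfies every atom and bond constraint.
So the answer is (C).

C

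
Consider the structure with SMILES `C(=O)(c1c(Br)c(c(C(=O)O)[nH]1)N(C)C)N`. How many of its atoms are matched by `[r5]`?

The query [r5] means: r5 matches atoms in a five-membered ring.
Check the 15 heavy atoms by environment: 1× n (aromatic, in 5-ring) → match; 4× c (aromatic, in 5-ring) → match; 2× N (acyclic) → no; 4× C (acyclic) → no; 3× O (acyclic) → no; 1× Br (acyclic) → no.
Summing the matching environments: 1 + 4 = 5 matching atoms.

5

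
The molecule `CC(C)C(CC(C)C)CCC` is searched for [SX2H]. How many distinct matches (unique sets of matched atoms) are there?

0

[SX2H] is the SMARTS for a thiol: an aliphatic sulfur with two connections, one being H.
No fragment in the molecule satisfies every constraint, giving 0 matches.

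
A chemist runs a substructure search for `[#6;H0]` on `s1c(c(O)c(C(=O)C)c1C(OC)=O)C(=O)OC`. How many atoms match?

7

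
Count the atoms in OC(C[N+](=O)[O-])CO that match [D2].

2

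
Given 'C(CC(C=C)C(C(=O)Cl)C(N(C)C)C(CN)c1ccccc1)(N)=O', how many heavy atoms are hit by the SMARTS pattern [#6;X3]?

The query [#6;X3] means: any carbon (aromatic or not) with three total connections.
Check the 24 heavy atoms by environment: 8× C (X4) → no; 3× N (X3) → no; 6× c (aromatic, X3) → match; 4× C (X3) → match; 2× O (X1) → no; 1× Cl (X1) → no.
Summing the matching environments: 6 + 4 = 10 matching atoms.

10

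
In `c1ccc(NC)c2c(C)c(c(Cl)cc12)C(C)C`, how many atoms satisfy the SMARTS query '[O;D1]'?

The query [O;D1] means: aliphatic oxygen bonded to exactly one heavy atom.
Check the 17 heavy atoms by environment: 6× c (aromatic, D3) → no; 4× c (aromatic, D2) → no; 4× C (D1) → no; 1× N (D2) → no; 1× C (D3) → no; 1× Cl (D1) → no.
No environment satisfies the query, so 0 matching atoms.

0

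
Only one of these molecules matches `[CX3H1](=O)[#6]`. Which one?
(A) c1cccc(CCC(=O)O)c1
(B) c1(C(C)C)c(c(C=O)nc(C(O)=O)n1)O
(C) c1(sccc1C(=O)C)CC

B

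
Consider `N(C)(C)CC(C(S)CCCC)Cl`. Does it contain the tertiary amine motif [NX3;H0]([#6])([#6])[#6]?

Yes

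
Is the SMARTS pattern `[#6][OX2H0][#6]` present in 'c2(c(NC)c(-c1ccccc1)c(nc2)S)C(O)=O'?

No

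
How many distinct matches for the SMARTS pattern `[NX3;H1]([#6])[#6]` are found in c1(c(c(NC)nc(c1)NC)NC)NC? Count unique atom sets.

[NX3;H1]([#6])[#6] is the SMARTS for a secondary amine: a trivalent nitrogen with one H, bonded to two carbons.
The molecule carries 4 separate instances of an N-methylamino group (-NHCH3) meeting every constraint; each maps to a distinct set of atoms, giving 4 matches.

4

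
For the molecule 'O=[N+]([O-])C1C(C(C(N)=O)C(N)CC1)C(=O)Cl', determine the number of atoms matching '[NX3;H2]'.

2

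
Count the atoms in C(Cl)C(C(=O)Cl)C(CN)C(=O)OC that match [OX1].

2

The query [OX1] means: aliphatic oxygen with one total connection — typically a carbonyl =O or an oxide.
Check the 13 heavy atoms by environment: 5× C (X4) → no; 2× Cl (X1) → no; 1× N (X3) → no; 2× C (X3) → no; 2× O (X1) → match; 1× O (X2) → no.
That gives 2 matching atoms.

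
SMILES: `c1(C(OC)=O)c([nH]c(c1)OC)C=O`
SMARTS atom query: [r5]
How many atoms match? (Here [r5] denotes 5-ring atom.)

The query [r5] means: r5 matches atoms in a five-membered ring.
Check the 13 heavy atoms by environment: 1× n (aromatic, in 5-ring) → match; 4× c (aromatic, in 5-ring) → match; 4× O (acyclic) → no; 4× C (acyclic) → no.
Summing the matching environments: 1 + 4 = 5 matching atoms.

5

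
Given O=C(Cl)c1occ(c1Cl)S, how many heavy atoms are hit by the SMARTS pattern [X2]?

2

The query [X2] means: any atom with exactly two total connections (bonds + H).
Check the 10 heavy atoms by environment: 1× o (aromatic, X2) → match; 4× c (aromatic, X3) → no; 2× Cl (X1) → no; 1× S (X2) → match; 1× C (X3) → no; 1× O (X1) → no.
Summing the matching environments: 1 + 1 = 2 matching atoms.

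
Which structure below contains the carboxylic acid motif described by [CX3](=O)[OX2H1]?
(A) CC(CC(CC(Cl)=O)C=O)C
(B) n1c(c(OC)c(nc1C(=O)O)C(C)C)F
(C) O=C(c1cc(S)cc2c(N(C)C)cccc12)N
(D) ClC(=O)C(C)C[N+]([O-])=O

B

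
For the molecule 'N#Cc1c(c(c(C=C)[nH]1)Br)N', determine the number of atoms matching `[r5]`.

5

The query [r5] means: r5 matches atoms in a five-membered ring.
Check the 11 heavy atoms by environment: 1× n (aromatic, in 5-ring) → match; 4× c (aromatic, in 5-ring) → match; 1× Br (acyclic) → no; 3× C (acyclic) → no; 2× N (acyclic) → no.
Summing the matching environments: 1 + 4 = 5 matching atoms.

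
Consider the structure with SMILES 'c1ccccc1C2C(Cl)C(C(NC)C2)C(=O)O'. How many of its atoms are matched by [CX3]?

1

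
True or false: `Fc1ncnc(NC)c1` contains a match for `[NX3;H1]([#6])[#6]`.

True

The pattern [NX3;H1]([#6])[#6] describes a trivalent nitrogen with one H, bonded to two carbons — a secondary amine.
The molecule carries an N-methylamino group (-NHCH3), whose atoms satisfy every constraint of the query, so the pattern matches.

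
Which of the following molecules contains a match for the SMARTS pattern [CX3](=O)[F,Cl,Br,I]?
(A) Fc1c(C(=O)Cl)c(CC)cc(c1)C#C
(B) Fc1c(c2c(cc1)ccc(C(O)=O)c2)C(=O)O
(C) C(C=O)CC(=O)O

[CX3](=O)[F,Cl,Br,I] describes a carbonyl carbon bonded to a halogen (an acyl halide).
(A) contains an acyl chloride (-C(=O)Cl), which satisfies every atom and bond constraint.
(B) has a carboxylic acid group (-C(=O)OH) but the carbonyl is bonded to -OH, not to a halogen.
(C) has a carboxylic acid group (-C(=O)OH) but the carbonyl is bonded to -OH, not to a halogen.
So the answer is (A).

A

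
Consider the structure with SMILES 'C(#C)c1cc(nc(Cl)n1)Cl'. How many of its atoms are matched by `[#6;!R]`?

2

Check the 10 heavy atoms by environment: 2× n (aromatic, in 6-ring) → no; 4× c (aromatic, in 6-ring) → no; 2× Cl (acyclic) → no; 2× C (acyclic) → match.
That gives 2 matching atoms.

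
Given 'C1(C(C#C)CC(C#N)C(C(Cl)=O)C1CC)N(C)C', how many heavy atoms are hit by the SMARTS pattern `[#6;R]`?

The query [#6;R] means: carbon that is part of a ring.
Check the 18 heavy atoms by environment: 6× C (in 6-ring) → match; 8× C (acyclic) → no; 1× O (acyclic) → no; 1× Cl (acyclic) → no; 2× N (acyclic) → no.
That gives 6 matching atoms.

6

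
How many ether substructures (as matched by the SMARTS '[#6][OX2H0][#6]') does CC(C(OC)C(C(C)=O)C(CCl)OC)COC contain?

3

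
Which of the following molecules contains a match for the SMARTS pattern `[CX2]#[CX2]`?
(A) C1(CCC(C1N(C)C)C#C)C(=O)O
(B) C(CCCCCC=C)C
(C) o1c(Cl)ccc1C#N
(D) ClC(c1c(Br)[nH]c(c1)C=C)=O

[CX2]#[CX2] describes a carbon-carbon triple bond (an alkyne).
(A) contains an ethynyl group (-C#CH), which satisfies every atom and bond constraint.
(B) has a vinyl group (-CH=CH2) but the C=C is a double bond; both carbons are CX3, not CX2.
(C) has a nitrile (-C#N) but the triple bond is C#N, not C#C.
(D) has a vinyl group (-CH=CH2) but the C=C is a double bond; both carbons are CX3, not CX2.
So the answer is (A).

A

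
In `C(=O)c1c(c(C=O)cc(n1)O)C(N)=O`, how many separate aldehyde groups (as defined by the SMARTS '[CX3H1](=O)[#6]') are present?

[CX3H1](=O)[#6] is the SMARTS for an aldehyde: an sp2 carbon with one H, double-bonded to O and single-bonded to carbon.
The molecule carries 2 separate instances of an aldehyde (-CHO) meeting every constraint; each maps to a distinct set of atoms, giving 2 matches.

2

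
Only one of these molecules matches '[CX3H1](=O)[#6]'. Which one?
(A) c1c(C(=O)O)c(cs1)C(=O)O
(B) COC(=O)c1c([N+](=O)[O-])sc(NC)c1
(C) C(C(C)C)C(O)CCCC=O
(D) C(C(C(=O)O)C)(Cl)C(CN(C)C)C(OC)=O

[CX3H1](=O)[#6] describes an sp2 carbon with one H, double-bonded to O and single-bonded to carbon (an aldehyde).
(A) has a carboxylic acid group (-C(=O)OH) but the carbonyl carbon has H0 and is bonded to O, not H1.
(B) has a methyl-ester group (-C(=O)OCH3) but the carbonyl carbon has H0, not H1.
(C) contains an aldehyde (-CHO), which satisfies every atom and bond constraint.
(D) has a methyl-ester group (-C(=O)OCH3) but the carbonyl carbon has H0, not H1.
So the answer is (C).

C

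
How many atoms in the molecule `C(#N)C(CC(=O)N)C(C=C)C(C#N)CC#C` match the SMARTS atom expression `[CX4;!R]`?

The query [CX4;!R] means: aliphatic carbon with four total connections, not in a ring.
Check the 16 heavy atoms by environment: 5× C (X4, acyclic) → match; 4× C (X2, acyclic) → no; 2× N (X1, acyclic) → no; 3× C (X3, acyclic) → no; 1× O (X1, acyclic) → no; 1× N (X3, acyclic) → no.
That gives 5 matching atoms.

5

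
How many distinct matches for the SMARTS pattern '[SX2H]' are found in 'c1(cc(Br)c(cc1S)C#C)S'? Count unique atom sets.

2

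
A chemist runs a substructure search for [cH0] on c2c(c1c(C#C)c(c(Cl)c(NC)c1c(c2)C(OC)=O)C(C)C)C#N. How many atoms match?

8

The query [cH0] means: aromatic carbon with no attached hydrogen (substituted or ring-fusion).
Check the 24 heavy atoms by environment: 8× c (aromatic, H0) → match; 2× c (aromatic, H1) → no; 1× Cl (H0) → no; 1× N (H1) → no; 4× C (H3) → no; 3× C (H0) → no; 2× O (H0) → no; 1× N (H0) → no; 2× C (H1) → no.
That gives 8 matching atoms.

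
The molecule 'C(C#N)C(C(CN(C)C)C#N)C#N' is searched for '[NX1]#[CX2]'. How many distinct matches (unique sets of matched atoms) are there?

3

[NX1]#[CX2] is the SMARTS for a nitrile: a nitrogen triple-bonded to a two-connected carbon.
The molecule carries 3 separate instances of a nitrile (-C#N) meeting every constraint; each maps to a distinct set of atoms, giving 3 matches.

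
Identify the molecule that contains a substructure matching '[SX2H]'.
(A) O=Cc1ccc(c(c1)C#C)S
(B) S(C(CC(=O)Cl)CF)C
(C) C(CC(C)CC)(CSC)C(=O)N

[SX2H] describes an aliphatic sulfur with two connections, one being H (a thiol).
(A) contains a thiol (-SH), which satisfies every atom and bond constraint.
(B) has a methylthio ether (-SCH3) but the sulfur has H0 (bonded to two carbons), not H1.
(C) has a methylthio ether (-SCH3) but the sulfur has H0 (bonded to two carbons), not H1.
So the answer is (A).

A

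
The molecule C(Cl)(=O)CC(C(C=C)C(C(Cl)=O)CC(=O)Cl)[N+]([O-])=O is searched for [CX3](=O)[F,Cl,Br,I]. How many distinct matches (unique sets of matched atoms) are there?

3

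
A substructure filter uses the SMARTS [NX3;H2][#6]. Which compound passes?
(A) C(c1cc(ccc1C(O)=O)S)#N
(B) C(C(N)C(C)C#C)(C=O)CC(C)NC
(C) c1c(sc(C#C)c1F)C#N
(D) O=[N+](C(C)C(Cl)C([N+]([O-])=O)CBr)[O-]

[NX3;H2][#6] describes a trivalent nitrogen with two H attached to carbon (a primary amine).
(A) has a nitrile (-C#N) but the nitrogen is NX1 (triple-bonded), not NX3 with two H.
(B) contains a primary amino group (-NH2), which satisfies every atom and bond constraint.
(C) has a nitrile (-C#N) but the nitrogen is NX1 (triple-bonded), not NX3 with two H.
(D) has a nitro group (-[N+](=O)[O-]) but the nitrogen is [N+] with no H, not NX3H2.
So the answer is (B).

B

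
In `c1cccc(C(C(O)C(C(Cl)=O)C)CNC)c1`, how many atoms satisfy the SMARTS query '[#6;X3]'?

7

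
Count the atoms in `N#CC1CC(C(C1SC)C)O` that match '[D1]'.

4

The query [D1] means: atom with exactly one heavy-atom neighbour (degree 1).
Check the 11 heavy atoms by environment: 4× C (D3) → no; 2× C (D2) → no; 1× O (D1) → match; 1× N (D1) → match; 1× S (D2) → no; 2× C (D1) → match.
Summing the matching environments: 1 + 1 + 2 = 4 matching atoms.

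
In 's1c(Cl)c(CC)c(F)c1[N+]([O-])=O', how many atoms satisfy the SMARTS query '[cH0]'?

4

The query [cH0] means: aromatic carbon with no attached hydrogen (substituted or ring-fusion).
Check the 12 heavy atoms by environment: 1× s (aromatic, H0) → no; 4× c (aromatic, H0) → match; 1× F (H0) → no; 1× C (H2) → no; 1× C (H3) → no; 1× Cl (H0) → no; 1× N (charge +1, H0) → no; 1× O (charge -1, H0) → no; 1× O (H0) → no.
That gives 4 matching atoms.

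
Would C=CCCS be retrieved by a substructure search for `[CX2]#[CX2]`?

The pattern [CX2]#[CX2] describes a carbon-carbon triple bond — an alkyne.
The closest candidate here is a vinyl group (-CH=CH2), but the C=C is a double bond; both carbons are CX3, not CX2. No other fragment satisfies the full query, so there is no match.

No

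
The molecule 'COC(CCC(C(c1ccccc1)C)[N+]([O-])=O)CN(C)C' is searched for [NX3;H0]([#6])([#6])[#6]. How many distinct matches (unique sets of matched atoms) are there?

1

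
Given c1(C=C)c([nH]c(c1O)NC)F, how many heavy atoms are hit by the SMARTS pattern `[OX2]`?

The query [OX2] means: aliphatic oxygen with two total connections — ether, hydroxyl, or ester single-bond O.
Check the 11 heavy atoms by environment: 1× n (aromatic, X3) → no; 4× c (aromatic, X3) → no; 1× N (X3) → no; 1× C (X4) → no; 1× F (X1) → no; 1× O (X2) → match; 2× C (X3) → no.
That gives 1 matching atom.

1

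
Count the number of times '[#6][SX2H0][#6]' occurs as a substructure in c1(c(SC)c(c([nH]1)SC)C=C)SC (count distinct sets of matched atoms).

3

[#6][SX2H0][#6] is the SMARTS for a thioether: an aliphatic sulfur bridging two carbons with no H on the sulfur.
The molecule carries 3 separate instances of a methylthio ether (-SCH3) meeting every constraint; each maps to a distinct set of atoms, giving 3 matches.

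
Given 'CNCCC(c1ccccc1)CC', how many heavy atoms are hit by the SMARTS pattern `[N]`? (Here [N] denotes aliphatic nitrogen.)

The query [N] means: uppercase N matches aliphatic (non-aromatic) nitrogen only.
Check the 13 heavy atoms by environment: 6× C → no; 1× N → match; 6× c (aromatic) → no.
That gives 1 matching atom.

1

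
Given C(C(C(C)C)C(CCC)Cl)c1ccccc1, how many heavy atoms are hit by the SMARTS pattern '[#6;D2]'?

8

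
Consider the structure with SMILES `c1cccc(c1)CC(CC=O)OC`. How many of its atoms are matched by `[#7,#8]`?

The query [#7,#8] means: nitrogen or oxygen (comma = OR).
Check the 13 heavy atoms by environment: 5× C → no; 2× O → match; 6× c (aromatic) → no.
That gives 2 matching atoms.

2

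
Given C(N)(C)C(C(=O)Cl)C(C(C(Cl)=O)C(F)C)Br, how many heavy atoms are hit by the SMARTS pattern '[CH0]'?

2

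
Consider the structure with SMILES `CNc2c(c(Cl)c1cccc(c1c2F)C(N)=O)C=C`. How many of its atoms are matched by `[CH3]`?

1

The query [CH3] means: aliphatic carbon with exactly three hydrogens.
Check the 19 heavy atoms by environment: 7× c (aromatic, H0) → no; 3× c (aromatic, H1) → no; 1× Cl (H0) → no; 1× N (H1) → no; 1× C (H3) → match; 1× C (H1) → no; 1× C (H2) → no; 1× C (H0) → no; 1× O (H0) → no; 1× N (H2) → no; 1× F (H0) → no.
That gives 1 matching atom.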